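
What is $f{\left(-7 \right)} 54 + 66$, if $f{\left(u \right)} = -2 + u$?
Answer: $-420$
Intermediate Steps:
$f{\left(-7 \right)} 54 + 66 = \left(-2 - 7\right) 54 + 66 = \left(-9\right) 54 + 66 = -486 + 66 = -420$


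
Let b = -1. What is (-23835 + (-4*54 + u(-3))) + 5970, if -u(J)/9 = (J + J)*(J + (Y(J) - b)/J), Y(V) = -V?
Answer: -18315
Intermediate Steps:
u(J) = -18*J*(J + (1 - J)/J) (u(J) = -9*(J + J)*(J + (-J - 1*(-1))/J) = -9*2*J*(J + (-J + 1)/J) = -9*2*J*(J + (1 - J)/J) = -18*J*(J + (1 - J)/J))
(-23835 + (-4*54 + u(-3))) + 5970 = (-23835 + (-4*54 + (-18 - 18*(-3)² + 18*(-3)))) + 5970 = (-23835 + (-216 + (-18 - 18*9 - 54))) + 5970 = (-23835 + (-216 + (-18 - 162 - 54))) + 5970 = (-23835 + (-216 - 234)) + 5970 = (-23835 - 450) + 5970 = -24285 + 5970 = -18315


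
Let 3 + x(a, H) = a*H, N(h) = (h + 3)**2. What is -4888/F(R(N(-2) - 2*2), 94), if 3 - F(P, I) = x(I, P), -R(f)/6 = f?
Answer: 2444/843 ≈ 2.8992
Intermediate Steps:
N(h) = (3 + h)**2
R(f) = -6*f
x(a, H) = -3 + H*a (x(a, H) = -3 + a*H = -3 + H*a)
F(P, I) = 6 - I*P (F(P, I) = 3 - (-3 + P*I) = 3 - (-3 + I*P) = 3 + (3 - I*P) = 6 - I*P)
-4888/F(R(N(-2) - 2*2), 94) = -4888/(6 - 1*94*(-6*((3 - 2)**2 - 2*2))) = -4888/(6 - 1*94*(-6*(1**2 - 4))) = -4888/(6 - 1*94*(-6*(1 - 4))) = -4888/(6 - 1*94*(-6*(-3))) = -4888/(6 - 1*94*18) = -4888/(6 - 1692) = -4888/(-1686) = -4888*(-1/1686) = 2444/843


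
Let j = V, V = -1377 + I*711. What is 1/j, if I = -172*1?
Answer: -1/123669 ≈ -8.0861e-6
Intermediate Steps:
I = -172
V = -123669 (V = -1377 - 172*711 = -1377 - 122292 = -123669)
j = -123669
1/j = 1/(-123669) = -1/123669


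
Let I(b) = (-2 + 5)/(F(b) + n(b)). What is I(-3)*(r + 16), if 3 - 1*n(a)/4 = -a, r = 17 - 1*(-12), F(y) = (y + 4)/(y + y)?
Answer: -810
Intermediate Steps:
F(y) = (4 + y)/(2*y) (F(y) = (4 + y)/((2*y)) = (4 + y)*(1/(2*y)) = (4 + y)/(2*y))
r = 29 (r = 17 + 12 = 29)
n(a) = 12 + 4*a (n(a) = 12 - (-4)*a = 12 + 4*a)
I(b) = 3/(12 + 4*b + (4 + b)/(2*b)) (I(b) = (-2 + 5)/((4 + b)/(2*b) + (12 + 4*b)) = 3/(12 + 4*b + (4 + b)/(2*b)))
I(-3)*(r + 16) = (6*(-3)/(4 - 3 + 8*(-3)*(3 - 3)))*(29 + 16) = (6*(-3)/(4 - 3 + 8*(-3)*0))*45 = (6*(-3)/(4 - 3 + 0))*45 = (6*(-3)/1)*45 = (6*(-3)*1)*45 = -18*45 = -810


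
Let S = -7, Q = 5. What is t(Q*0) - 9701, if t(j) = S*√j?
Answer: -9701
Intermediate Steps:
t(j) = -7*√j
t(Q*0) - 9701 = -7*√(5*0) - 9701 = -7*√0 - 9701 = -7*0 - 9701 = 0 - 9701 = -9701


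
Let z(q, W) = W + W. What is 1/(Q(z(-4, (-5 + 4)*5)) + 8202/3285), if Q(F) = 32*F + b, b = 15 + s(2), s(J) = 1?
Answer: -1095/330146 ≈ -0.0033167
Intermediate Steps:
z(q, W) = 2*W
b = 16 (b = 15 + 1 = 16)
Q(F) = 16 + 32*F (Q(F) = 32*F + 16 = 16 + 32*F)
1/(Q(z(-4, (-5 + 4)*5)) + 8202/3285) = 1/((16 + 32*(2*((-5 + 4)*5))) + 8202/3285) = 1/((16 + 32*(2*(-1*5))) + 8202*(1/3285)) = 1/((16 + 32*(2*(-5))) + 2734/1095) = 1/((16 + 32*(-10)) + 2734/1095) = 1/((16 - 320) + 2734/1095) = 1/(-304 + 2734/1095) = 1/(-330146/1095) = -1095/330146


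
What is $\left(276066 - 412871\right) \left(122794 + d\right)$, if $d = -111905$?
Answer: $-1489669645$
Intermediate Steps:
$\left(276066 - 412871\right) \left(122794 + d\right) = \left(276066 - 412871\right) \left(122794 - 111905\right) = \left(-136805\right) 10889 = -1489669645$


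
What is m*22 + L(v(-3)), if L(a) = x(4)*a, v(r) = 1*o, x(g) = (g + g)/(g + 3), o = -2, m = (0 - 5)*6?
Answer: -4636/7 ≈ -662.29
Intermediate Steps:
m = -30 (m = -5*6 = -30)
x(g) = 2*g/(3 + g) (x(g) = (2*g)/(3 + g) = 2*g/(3 + g))
v(r) = -2 (v(r) = 1*(-2) = -2)
L(a) = 8*a/7 (L(a) = (2*4/(3 + 4))*a = (2*4/7)*a = (2*4*(⅐))*a = 8*a/7)
m*22 + L(v(-3)) = -30*22 + (8/7)*(-2) = -660 - 16/7 = -4636/7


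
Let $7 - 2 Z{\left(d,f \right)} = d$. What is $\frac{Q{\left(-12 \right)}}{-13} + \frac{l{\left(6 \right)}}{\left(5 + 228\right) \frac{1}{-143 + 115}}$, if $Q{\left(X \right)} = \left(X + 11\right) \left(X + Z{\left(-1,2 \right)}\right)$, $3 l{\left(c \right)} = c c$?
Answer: $- \frac{6232}{3029} \approx -2.0574$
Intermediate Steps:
$Z{\left(d,f \right)} = \frac{7}{2} - \frac{d}{2}$
$l{\left(c \right)} = \frac{c^{2}}{3}$ ($l{\left(c \right)} = \frac{c c}{3} = \frac{c^{2}}{3}$)
$Q{\left(X \right)} = \left(4 + X\right) \left(11 + X\right)$ ($Q{\left(X \right)} = \left(X + 11\right) \left(X + \left(\frac{7}{2} - - \frac{1}{2}\right)\right) = \left(11 + X\right) \left(X + \left(\frac{7}{2} + \frac{1}{2}\right)\right) = \left(11 + X\right) \left(X + 4\right) = \left(11 + X\right) \left(4 + X\right) = \left(4 + X\right) \left(11 + X\right)$)
$\frac{Q{\left(-12 \right)}}{-13} + \frac{l{\left(6 \right)}}{\left(5 + 228\right) \frac{1}{-143 + 115}} = \frac{44 + \left(-12\right)^{2} + 15 \left(-12\right)}{-13} + \frac{\frac{1}{3} \cdot 6^{2}}{\left(5 + 228\right) \frac{1}{-143 + 115}} = \left(44 + 144 - 180\right) \left(- \frac{1}{13}\right) + \frac{\frac{1}{3} \cdot 36}{233 \frac{1}{-28}} = 8 \left(- \frac{1}{13}\right) + \frac{12}{233 \left(- \frac{1}{28}\right)} = - \frac{8}{13} + \frac{12}{- \frac{233}{28}} = - \frac{8}{13} + 12 \left(- \frac{28}{233}\right) = - \frac{8}{13} - \frac{336}{233} = - \frac{6232}{3029}$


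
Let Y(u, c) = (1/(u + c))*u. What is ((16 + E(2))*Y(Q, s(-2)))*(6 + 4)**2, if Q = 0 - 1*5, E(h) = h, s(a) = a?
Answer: 9000/7 ≈ 1285.7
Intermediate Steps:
Q = -5 (Q = 0 - 5 = -5)
Y(u, c) = u/(c + u) (Y(u, c) = (1/(c + u))*u = u/(c + u))
((16 + E(2))*Y(Q, s(-2)))*(6 + 4)**2 = ((16 + 2)*(-5/(-2 - 5)))*(6 + 4)**2 = (18*(-5/(-7)))*10**2 = (18*(-5*(-1/7)))*100 = (18*(5/7))*100 = (90/7)*100 = 9000/7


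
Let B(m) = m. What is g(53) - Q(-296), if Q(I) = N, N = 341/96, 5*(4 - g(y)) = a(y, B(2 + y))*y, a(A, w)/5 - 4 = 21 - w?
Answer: 152683/96 ≈ 1590.4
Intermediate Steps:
a(A, w) = 125 - 5*w (a(A, w) = 20 + 5*(21 - w) = 20 + (105 - 5*w) = 125 - 5*w)
g(y) = 4 - y*(115 - 5*y)/5 (g(y) = 4 - (125 - 5*(2 + y))*y/5 = 4 - (125 + (-10 - 5*y))*y/5 = 4 - (115 - 5*y)*y/5 = 4 - y*(115 - 5*y)/5)
N = 341/96 (N = 341*(1/96) = 341/96 ≈ 3.5521)
Q(I) = 341/96
g(53) - Q(-296) = (4 + 53*(-23 + 53)) - 1*341/96 = (4 + 53*30) - 341/96 = (4 + 1590) - 341/96 = 1594 - 341/96 = 152683/96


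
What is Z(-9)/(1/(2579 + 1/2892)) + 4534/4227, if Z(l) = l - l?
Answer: 4534/4227 ≈ 1.0726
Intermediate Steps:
Z(l) = 0
Z(-9)/(1/(2579 + 1/2892)) + 4534/4227 = 0/(1/(2579 + 1/2892)) + 4534/4227 = 0/(1/(2579 + 1/2892)) + 4534*(1/4227) = 0/(1/(7458469/2892)) + 4534/4227 = 0/(2892/7458469) + 4534/4227 = 0*(7458469/2892) + 4534/4227 = 0 + 4534/4227 = 4534/4227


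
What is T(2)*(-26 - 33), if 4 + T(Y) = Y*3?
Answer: -118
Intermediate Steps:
T(Y) = -4 + 3*Y (T(Y) = -4 + Y*3 = -4 + 3*Y)
T(2)*(-26 - 33) = (-4 + 3*2)*(-26 - 33) = (-4 + 6)*(-59) = 2*(-59) = -118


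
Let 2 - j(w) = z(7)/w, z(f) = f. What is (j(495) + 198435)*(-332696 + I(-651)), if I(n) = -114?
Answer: -6538139513096/99 ≈ -6.6042e+10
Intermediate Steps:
j(w) = 2 - 7/w
(j(495) + 198435)*(-332696 + I(-651)) = ((2 - 7/495) + 198435)*(-332696 - 114) = ((2 - 7*1/495) + 198435)*(-332810) = ((2 - 7/495) + 198435)*(-332810) = (983/495 + 198435)*(-332810) = (98226308/495)*(-332810) = -6538139513096/99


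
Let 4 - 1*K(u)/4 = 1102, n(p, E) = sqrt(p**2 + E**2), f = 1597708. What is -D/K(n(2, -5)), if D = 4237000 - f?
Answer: 219941/366 ≈ 600.93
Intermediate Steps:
n(p, E) = sqrt(E**2 + p**2)
D = 2639292 (D = 4237000 - 1*1597708 = 4237000 - 1597708 = 2639292)
K(u) = -4392 (K(u) = 16 - 4*1102 = 16 - 4408 = -4392)
-D/K(n(2, -5)) = -2639292/(-4392) = -2639292*(-1)/4392 = -1*(-219941/366) = 219941/366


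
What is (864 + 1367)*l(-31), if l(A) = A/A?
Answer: 2231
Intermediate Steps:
l(A) = 1
(864 + 1367)*l(-31) = (864 + 1367)*1 = 2231*1 = 2231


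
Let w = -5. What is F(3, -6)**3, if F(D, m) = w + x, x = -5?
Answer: -1000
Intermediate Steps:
F(D, m) = -10 (F(D, m) = -5 - 5 = -10)
F(3, -6)**3 = (-10)**3 = -1000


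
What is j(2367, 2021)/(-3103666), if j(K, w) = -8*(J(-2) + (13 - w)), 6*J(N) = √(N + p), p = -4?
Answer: -8032/1551833 + 2*I*√6/4655499 ≈ -0.0051758 + 1.0523e-6*I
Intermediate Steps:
J(N) = √(-4 + N)/6 (J(N) = √(N - 4)/6 = √(-4 + N)/6)
j(K, w) = -104 + 8*w - 4*I*√6/3 (j(K, w) = -8*(√(-4 - 2)/6 + (13 - w)) = -8*(√(-6)/6 + (13 - w)) = -8*((I*√6)/6 + (13 - w)) = -8*(I*√6/6 + (13 - w)) = -8*(13 - w + I*√6/6) = -104 + 8*w - 4*I*√6/3)
j(2367, 2021)/(-3103666) = (-104 + 8*2021 - 4*I*√6/3)/(-3103666) = (-104 + 16168 - 4*I*√6/3)*(-1/3103666) = (16064 - 4*I*√6/3)*(-1/3103666) = -8032/1551833 + 2*I*√6/4655499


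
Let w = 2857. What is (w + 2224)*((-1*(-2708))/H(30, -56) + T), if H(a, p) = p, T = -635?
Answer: -48609927/14 ≈ -3.4721e+6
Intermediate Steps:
(w + 2224)*((-1*(-2708))/H(30, -56) + T) = (2857 + 2224)*(-1*(-2708)/(-56) - 635) = 5081*(2708*(-1/56) - 635) = 5081*(-677/14 - 635) = 5081*(-9567/14) = -48609927/14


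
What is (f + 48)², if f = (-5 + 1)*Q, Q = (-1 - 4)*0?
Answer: 2304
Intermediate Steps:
Q = 0 (Q = -5*0 = 0)
f = 0 (f = (-5 + 1)*0 = -4*0 = 0)
(f + 48)² = (0 + 48)² = 48² = 2304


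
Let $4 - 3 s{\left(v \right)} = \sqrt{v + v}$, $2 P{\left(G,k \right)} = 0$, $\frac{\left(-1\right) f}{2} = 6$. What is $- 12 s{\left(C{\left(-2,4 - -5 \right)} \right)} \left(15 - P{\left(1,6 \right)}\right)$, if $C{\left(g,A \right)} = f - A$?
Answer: $-240 + 60 i \sqrt{42} \approx -240.0 + 388.84 i$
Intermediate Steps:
$f = -12$ ($f = \left(-2\right) 6 = -12$)
$C{\left(g,A \right)} = -12 - A$
$P{\left(G,k \right)} = 0$ ($P{\left(G,k \right)} = \frac{1}{2} \cdot 0 = 0$)
$s{\left(v \right)} = \frac{4}{3} - \frac{\sqrt{2} \sqrt{v}}{3}$ ($s{\left(v \right)} = \frac{4}{3} - \frac{\sqrt{v + v}}{3} = \frac{4}{3} - \frac{\sqrt{2 v}}{3} = \frac{4}{3} - \frac{\sqrt{2} \sqrt{v}}{3}$)
$- 12 s{\left(C{\left(-2,4 - -5 \right)} \right)} \left(15 - P{\left(1,6 \right)}\right) = - 12 \left(\frac{4}{3} - \frac{\sqrt{2} \sqrt{-12 - \left(4 - -5\right)}}{3}\right) \left(15 - 0\right) = - 12 \left(\frac{4}{3} - \frac{\sqrt{2} \sqrt{-12 - \left(4 + 5\right)}}{3}\right) \left(15 + 0\right) = - 12 \left(\frac{4}{3} - \frac{\sqrt{2} \sqrt{-12 - 9}}{3}\right) 15 = - 12 \left(\frac{4}{3} - \frac{\sqrt{2} \sqrt{-21}}{3}\right) 15 = - 12 \left(\frac{4}{3} - \frac{\sqrt{2} i \sqrt{21}}{3}\right) 15 = - 12 \left(\frac{4}{3} - \frac{i \sqrt{42}}{3}\right) 15 = \left(-16 + 4 i \sqrt{42}\right) 15 = -240 + 60 i \sqrt{42}$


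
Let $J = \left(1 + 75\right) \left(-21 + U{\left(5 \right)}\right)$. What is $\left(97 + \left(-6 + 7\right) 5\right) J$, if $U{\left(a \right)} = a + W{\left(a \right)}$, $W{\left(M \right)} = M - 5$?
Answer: $-124032$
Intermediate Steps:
$W{\left(M \right)} = -5 + M$
$U{\left(a \right)} = -5 + 2 a$ ($U{\left(a \right)} = a + \left(-5 + a\right) = -5 + 2 a$)
$J = -1216$ ($J = \left(1 + 75\right) \left(-21 + \left(-5 + 2 \cdot 5\right)\right) = 76 \left(-21 + \left(-5 + 10\right)\right) = 76 \left(-21 + 5\right) = 76 \left(-16\right) = -1216$)
$\left(97 + \left(-6 + 7\right) 5\right) J = \left(97 + \left(-6 + 7\right) 5\right) \left(-1216\right) = \left(97 + 1 \cdot 5\right) \left(-1216\right) = \left(97 + 5\right) \left(-1216\right) = 102 \left(-1216\right) = -124032$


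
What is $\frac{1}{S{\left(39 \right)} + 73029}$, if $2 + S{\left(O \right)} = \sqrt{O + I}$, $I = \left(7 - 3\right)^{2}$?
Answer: $\frac{73027}{5332942674} - \frac{\sqrt{55}}{5332942674} \approx 1.3692 \cdot 10^{-5}$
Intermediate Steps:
$I = 16$ ($I = \left(7 - 3\right)^{2} = 4^{2} = 16$)
$S{\left(O \right)} = -2 + \sqrt{16 + O}$ ($S{\left(O \right)} = -2 + \sqrt{O + 16} = -2 + \sqrt{16 + O}$)
$\frac{1}{S{\left(39 \right)} + 73029} = \frac{1}{\left(-2 + \sqrt{16 + 39}\right) + 73029} = \frac{1}{\left(-2 + \sqrt{55}\right) + 73029} = \frac{1}{73027 + \sqrt{55}}$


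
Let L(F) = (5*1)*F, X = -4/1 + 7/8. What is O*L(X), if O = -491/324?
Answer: 61375/2592 ≈ 23.679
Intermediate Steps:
X = -25/8 (X = -4*1 + 7*(⅛) = -4 + 7/8 = -25/8 ≈ -3.1250)
L(F) = 5*F
O = -491/324 (O = -491*1/324 = -491/324 ≈ -1.5154)
O*L(X) = -2455*(-25)/(324*8) = -491/324*(-125/8) = 61375/2592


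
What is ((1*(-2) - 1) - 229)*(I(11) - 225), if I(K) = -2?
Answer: 52664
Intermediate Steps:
((1*(-2) - 1) - 229)*(I(11) - 225) = ((1*(-2) - 1) - 229)*(-2 - 225) = ((-2 - 1) - 229)*(-227) = (-3 - 229)*(-227) = -232*(-227) = 52664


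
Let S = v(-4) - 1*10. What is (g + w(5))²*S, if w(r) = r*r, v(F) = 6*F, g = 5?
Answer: -30600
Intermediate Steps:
w(r) = r²
S = -34 (S = 6*(-4) - 1*10 = -24 - 10 = -34)
(g + w(5))²*S = (5 + 5²)²*(-34) = (5 + 25)²*(-34) = 30²*(-34) = 900*(-34) = -30600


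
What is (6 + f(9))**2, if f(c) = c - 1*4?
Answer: 121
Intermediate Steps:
f(c) = -4 + c (f(c) = c - 4 = -4 + c)
(6 + f(9))**2 = (6 + (-4 + 9))**2 = (6 + 5)**2 = 11**2 = 121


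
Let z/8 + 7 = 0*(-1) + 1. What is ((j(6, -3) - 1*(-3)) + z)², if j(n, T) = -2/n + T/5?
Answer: 474721/225 ≈ 2109.9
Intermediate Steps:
z = -48 (z = -56 + 8*(0*(-1) + 1) = -56 + 8*(0 + 1) = -56 + 8*1 = -56 + 8 = -48)
j(n, T) = -2/n + T/5 (j(n, T) = -2/n + T*(⅕) = -2/n + T/5)
((j(6, -3) - 1*(-3)) + z)² = (((-2/6 + (⅕)*(-3)) - 1*(-3)) - 48)² = (((-2*⅙ - ⅗) + 3) - 48)² = (((-⅓ - ⅗) + 3) - 48)² = ((-14/15 + 3) - 48)² = (31/15 - 48)² = (-689/15)² = 474721/225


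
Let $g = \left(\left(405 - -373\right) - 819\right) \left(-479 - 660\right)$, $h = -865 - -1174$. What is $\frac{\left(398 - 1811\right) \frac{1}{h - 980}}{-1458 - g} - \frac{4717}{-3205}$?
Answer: $\frac{152417529134}{103564277135} \approx 1.4717$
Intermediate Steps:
$h = 309$ ($h = -865 + 1174 = 309$)
$g = 46699$ ($g = \left(\left(405 + 373\right) - 819\right) \left(-1139\right) = \left(778 - 819\right) \left(-1139\right) = \left(-41\right) \left(-1139\right) = 46699$)
$\frac{\left(398 - 1811\right) \frac{1}{h - 980}}{-1458 - g} - \frac{4717}{-3205} = \frac{\left(398 - 1811\right) \frac{1}{309 - 980}}{-1458 - 46699} - \frac{4717}{-3205} = \frac{\left(-1413\right) \frac{1}{-671}}{-1458 - 46699} - - \frac{4717}{3205} = \frac{\left(-1413\right) \left(- \frac{1}{671}\right)}{-48157} + \frac{4717}{3205} = \frac{1413}{671} \left(- \frac{1}{48157}\right) + \frac{4717}{3205} = - \frac{1413}{32313347} + \frac{4717}{3205} = \frac{152417529134}{103564277135}$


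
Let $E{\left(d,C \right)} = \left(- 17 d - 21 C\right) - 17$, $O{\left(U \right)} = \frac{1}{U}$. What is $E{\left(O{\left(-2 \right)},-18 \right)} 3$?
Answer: $\frac{2217}{2} \approx 1108.5$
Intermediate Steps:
$E{\left(d,C \right)} = -17 - 21 C - 17 d$ ($E{\left(d,C \right)} = \left(- 21 C - 17 d\right) - 17 = -17 - 21 C - 17 d$)
$E{\left(O{\left(-2 \right)},-18 \right)} 3 = \left(-17 - -378 - \frac{17}{-2}\right) 3 = \left(-17 + 378 - - \frac{17}{2}\right) 3 = \left(-17 + 378 + \frac{17}{2}\right) 3 = \frac{739}{2} \cdot 3 = \frac{2217}{2}$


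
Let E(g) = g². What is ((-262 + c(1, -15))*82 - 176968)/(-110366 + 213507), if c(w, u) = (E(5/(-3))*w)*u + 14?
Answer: -602162/309423 ≈ -1.9461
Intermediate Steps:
c(w, u) = 14 + 25*u*w/9 (c(w, u) = ((5/(-3))²*w)*u + 14 = ((5*(-⅓))²*w)*u + 14 = ((-5/3)²*w)*u + 14 = (25*w/9)*u + 14 = 25*u*w/9 + 14 = 14 + 25*u*w/9)
((-262 + c(1, -15))*82 - 176968)/(-110366 + 213507) = ((-262 + (14 + (25/9)*(-15)*1))*82 - 176968)/(-110366 + 213507) = ((-262 + (14 - 125/3))*82 - 176968)/103141 = ((-262 - 83/3)*82 - 176968)*(1/103141) = (-869/3*82 - 176968)*(1/103141) = (-71258/3 - 176968)*(1/103141) = -602162/3*1/103141 = -602162/309423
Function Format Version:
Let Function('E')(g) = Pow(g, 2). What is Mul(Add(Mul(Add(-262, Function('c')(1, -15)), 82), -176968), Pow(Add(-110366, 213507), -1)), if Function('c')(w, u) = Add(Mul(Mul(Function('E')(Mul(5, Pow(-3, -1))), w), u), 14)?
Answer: Rational(-602162, 309423) ≈ -1.9461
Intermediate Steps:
Function('c')(w, u) = Add(14, Mul(Rational(25, 9), u, w)) (Function('c')(w, u) = Add(Mul(Mul(Pow(Mul(5, Pow(-3, -1)), 2), w), u), 14) = Add(Mul(Mul(Pow(Mul(5, Rational(-1, 3)), 2), w), u), 14) = Add(Mul(Mul(Pow(Rational(-5, 3), 2), w), u), 14) = Add(Mul(Mul(Rational(25, 9), w), u), 14) = Add(Mul(Rational(25, 9), u, w), 14) = Add(14, Mul(Rational(25, 9), u, w)))
Mul(Add(Mul(Add(-262, Function('c')(1, -15)), 82), -176968), Pow(Add(-110366, 213507), -1)) = Mul(Add(Mul(Add(-262, Add(14, Mul(Rational(25, 9), -15, 1))), 82), -176968), Pow(Add(-110366, 213507), -1)) = Mul(Add(Mul(Add(-262, Add(14, Rational(-125, 3))), 82), -176968), Pow(103141, -1)) = Mul(Add(Mul(Add(-262, Rational(-83, 3)), 82), -176968), Rational(1, 103141)) = Mul(Add(Mul(Rational(-869, 3), 82), -176968), Rational(1, 103141)) = Mul(Add(Rational(-71258, 3), -176968), Rational(1, 103141)) = Mul(Rational(-602162, 3), Rational(1, 103141)) = Rational(-602162, 309423)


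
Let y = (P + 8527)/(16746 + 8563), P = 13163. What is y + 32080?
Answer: 811934410/25309 ≈ 32081.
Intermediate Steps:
y = 21690/25309 (y = (13163 + 8527)/(16746 + 8563) = 21690/25309 ≈ 0.85701)
y + 32080 = 21690/25309 + 32080 = 811934410/25309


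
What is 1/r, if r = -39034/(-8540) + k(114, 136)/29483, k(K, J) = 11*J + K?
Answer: 125892410/582294411 ≈ 0.21620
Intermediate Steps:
k(K, J) = K + 11*J
r = 582294411/125892410 (r = -39034/(-8540) + (114 + 11*136)/29483 = -39034*(-1/8540) + (114 + 1496)*(1/29483) = 19517/4270 + 1610*(1/29483) = 19517/4270 + 1610/29483 = 582294411/125892410 ≈ 4.6253)
1/r = 1/(582294411/125892410) = 125892410/582294411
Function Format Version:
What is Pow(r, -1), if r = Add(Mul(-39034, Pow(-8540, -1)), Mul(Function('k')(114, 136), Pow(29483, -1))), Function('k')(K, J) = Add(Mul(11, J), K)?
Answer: Rational(125892410, 582294411) ≈ 0.21620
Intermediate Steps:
Function('k')(K, J) = Add(K, Mul(11, J))
r = Rational(582294411, 125892410) (r = Add(Mul(-39034, Pow(-8540, -1)), Mul(Add(114, Mul(11, 136)), Pow(29483, -1))) = Add(Mul(-39034, Rational(-1, 8540)), Mul(Add(114, 1496), Rational(1, 29483))) = Add(Rational(19517, 4270), Mul(1610, Rational(1, 29483))) = Add(Rational(19517, 4270), Rational(1610, 29483)) = Rational(582294411, 125892410) ≈ 4.6253)
Pow(r, -1) = Pow(Rational(582294411, 125892410), -1) = Rational(125892410, 582294411)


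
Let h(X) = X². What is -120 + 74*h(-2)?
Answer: 176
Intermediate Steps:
-120 + 74*h(-2) = -120 + 74*(-2)² = -120 + 74*4 = -120 + 296 = 176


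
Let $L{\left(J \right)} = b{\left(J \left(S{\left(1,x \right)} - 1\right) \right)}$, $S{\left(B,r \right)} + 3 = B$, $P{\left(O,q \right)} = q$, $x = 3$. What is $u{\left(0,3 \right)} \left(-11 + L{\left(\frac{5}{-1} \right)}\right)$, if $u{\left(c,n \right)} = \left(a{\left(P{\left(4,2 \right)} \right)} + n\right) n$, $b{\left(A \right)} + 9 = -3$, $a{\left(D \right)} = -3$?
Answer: $0$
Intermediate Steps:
$S{\left(B,r \right)} = -3 + B$
$b{\left(A \right)} = -12$ ($b{\left(A \right)} = -9 - 3 = -12$)
$L{\left(J \right)} = -12$
$u{\left(c,n \right)} = n \left(-3 + n\right)$ ($u{\left(c,n \right)} = \left(-3 + n\right) n = n \left(-3 + n\right)$)
$u{\left(0,3 \right)} \left(-11 + L{\left(\frac{5}{-1} \right)}\right) = 3 \left(-3 + 3\right) \left(-11 - 12\right) = 3 \cdot 0 \left(-23\right) = 0 \left(-23\right) = 0$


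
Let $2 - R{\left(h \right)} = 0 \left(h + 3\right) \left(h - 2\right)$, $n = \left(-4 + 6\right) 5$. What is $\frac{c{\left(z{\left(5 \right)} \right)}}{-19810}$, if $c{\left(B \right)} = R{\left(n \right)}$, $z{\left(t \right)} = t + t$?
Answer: $- \frac{1}{9905} \approx -0.00010096$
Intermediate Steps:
$z{\left(t \right)} = 2 t$
$n = 10$ ($n = 2 \cdot 5 = 10$)
$R{\left(h \right)} = 2$ ($R{\left(h \right)} = 2 - 0 \left(h + 3\right) \left(h - 2\right) = 2 - 0 \left(3 + h\right) \left(-2 + h\right) = 2 - 0 \left(-2 + h\right) \left(3 + h\right) = 2 - 0 = 2 + 0 = 2$)
$c{\left(B \right)} = 2$
$\frac{c{\left(z{\left(5 \right)} \right)}}{-19810} = \frac{2}{-19810} = 2 \left(- \frac{1}{19810}\right) = - \frac{1}{9905}$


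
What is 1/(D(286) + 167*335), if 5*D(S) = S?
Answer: 5/280011 ≈ 1.7856e-5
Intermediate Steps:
D(S) = S/5
1/(D(286) + 167*335) = 1/((⅕)*286 + 167*335) = 1/(286/5 + 55945) = 1/(280011/5) = 5/280011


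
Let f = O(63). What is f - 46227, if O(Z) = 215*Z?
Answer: -32682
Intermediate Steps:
f = 13545 (f = 215*63 = 13545)
f - 46227 = 13545 - 46227 = -32682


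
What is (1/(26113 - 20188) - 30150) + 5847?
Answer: -143995274/5925 ≈ -24303.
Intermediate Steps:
(1/(26113 - 20188) - 30150) + 5847 = (1/5925 - 30150) + 5847 = -178638749/5925 + 5847 = -143995274/5925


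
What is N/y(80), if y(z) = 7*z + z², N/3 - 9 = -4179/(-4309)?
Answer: 537/124961 ≈ 0.0042973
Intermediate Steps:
N = 128880/4309 (N = 27 + 3*(-4179/(-4309)) = 27 + 3*(-4179*(-1/4309)) = 27 + 3*(4179/4309) = 27 + 12537/4309 = 128880/4309 ≈ 29.909)
y(z) = z² + 7*z
N/y(80) = 128880/(4309*((80*(7 + 80)))) = 128880/(4309*((80*87))) = (128880/4309)/6960 = (128880/4309)*(1/6960) = 537/124961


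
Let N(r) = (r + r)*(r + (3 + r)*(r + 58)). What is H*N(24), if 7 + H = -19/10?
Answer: -4780368/5 ≈ -9.5607e+5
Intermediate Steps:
H = -89/10 (H = -7 - 19/10 = -89/10 ≈ -8.9000)
N(r) = 2*r*(r + (3 + r)*(58 + r)) (N(r) = (2*r)*(r + (3 + r)*(58 + r)) = 2*r*(r + (3 + r)*(58 + r)))
H*N(24) = -89*24*(174 + 24**2 + 62*24)/5 = -89*24*(174 + 576 + 1488)/5 = -89*24*2238/5 = -89/10*107424 = -4780368/5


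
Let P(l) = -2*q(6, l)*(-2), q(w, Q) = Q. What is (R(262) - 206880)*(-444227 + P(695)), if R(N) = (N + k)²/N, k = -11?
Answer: 23899745901873/262 ≈ 9.1220e+10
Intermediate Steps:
R(N) = (-11 + N)²/N (R(N) = (N - 11)²/N = (-11 + N)²/N)
P(l) = 4*l (P(l) = -2*l*(-2) = 4*l)
(R(262) - 206880)*(-444227 + P(695)) = ((-11 + 262)²/262 - 206880)*(-444227 + 4*695) = ((1/262)*251² - 206880)*(-444227 + 2780) = ((1/262)*63001 - 206880)*(-441447) = (63001/262 - 206880)*(-441447) = -54139559/262*(-441447) = 23899745901873/262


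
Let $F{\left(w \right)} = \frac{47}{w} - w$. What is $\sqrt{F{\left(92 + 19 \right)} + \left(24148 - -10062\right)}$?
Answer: $\frac{2 \sqrt{105034749}}{111} \approx 184.66$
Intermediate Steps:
$F{\left(w \right)} = - w + \frac{47}{w}$
$\sqrt{F{\left(92 + 19 \right)} + \left(24148 - -10062\right)} = \sqrt{\left(- (92 + 19) + \frac{47}{92 + 19}\right) + \left(24148 - -10062\right)} = \sqrt{\left(\left(-1\right) 111 + \frac{47}{111}\right) + \left(24148 + 10062\right)} = \sqrt{\left(-111 + 47 \cdot \frac{1}{111}\right) + 34210} = \sqrt{\left(-111 + \frac{47}{111}\right) + 34210} = \sqrt{- \frac{12274}{111} + 34210} = \sqrt{\frac{3785036}{111}} = \frac{2 \sqrt{105034749}}{111}$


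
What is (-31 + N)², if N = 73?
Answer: 1764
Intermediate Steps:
(-31 + N)² = (-31 + 73)² = 42² = 1764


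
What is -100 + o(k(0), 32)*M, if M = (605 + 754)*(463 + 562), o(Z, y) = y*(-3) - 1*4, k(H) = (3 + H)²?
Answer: -139297600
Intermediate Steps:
o(Z, y) = -4 - 3*y (o(Z, y) = -3*y - 4 = -4 - 3*y)
M = 1392975 (M = 1359*1025 = 1392975)
-100 + o(k(0), 32)*M = -100 + (-4 - 3*32)*1392975 = -100 + (-4 - 96)*1392975 = -100 - 100*1392975 = -100 - 139297500 = -139297600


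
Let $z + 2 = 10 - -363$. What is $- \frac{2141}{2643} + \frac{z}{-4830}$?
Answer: $- \frac{539123}{607890} \approx -0.88688$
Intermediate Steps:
$z = 371$ ($z = -2 + \left(10 - -363\right) = -2 + \left(10 + 363\right) = -2 + 373 = 371$)
$- \frac{2141}{2643} + \frac{z}{-4830} = - \frac{2141}{2643} + \frac{371}{-4830} = \left(-2141\right) \frac{1}{2643} + 371 \left(- \frac{1}{4830}\right) = - \frac{2141}{2643} - \frac{53}{690} = - \frac{539123}{607890}$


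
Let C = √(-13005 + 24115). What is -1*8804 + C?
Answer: -8804 + √11110 ≈ -8698.6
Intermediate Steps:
C = √11110 ≈ 105.40
-1*8804 + C = -1*8804 + √11110 = -8804 + √11110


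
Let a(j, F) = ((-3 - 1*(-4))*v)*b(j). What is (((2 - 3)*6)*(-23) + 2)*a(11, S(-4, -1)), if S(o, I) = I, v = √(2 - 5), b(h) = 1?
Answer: 140*I*√3 ≈ 242.49*I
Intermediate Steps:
v = I*√3 (v = √(-3) = I*√3 ≈ 1.732*I)
a(j, F) = I*√3 (a(j, F) = ((-3 - 1*(-4))*(I*√3))*1 = ((-3 + 4)*(I*√3))*1 = (1*(I*√3))*1 = (I*√3)*1 = I*√3)
(((2 - 3)*6)*(-23) + 2)*a(11, S(-4, -1)) = (((2 - 3)*6)*(-23) + 2)*(I*√3) = (-1*6*(-23) + 2)*(I*√3) = (-6*(-23) + 2)*(I*√3) = (138 + 2)*(I*√3) = 140*(I*√3) = 140*I*√3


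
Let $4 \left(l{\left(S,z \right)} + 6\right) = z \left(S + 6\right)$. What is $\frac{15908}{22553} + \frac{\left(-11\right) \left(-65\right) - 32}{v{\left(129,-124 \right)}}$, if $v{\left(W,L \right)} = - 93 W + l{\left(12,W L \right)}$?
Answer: $\frac{1320629681}{1894113705} \approx 0.69723$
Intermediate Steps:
$l{\left(S,z \right)} = -6 + \frac{z \left(6 + S\right)}{4}$ ($l{\left(S,z \right)} = -6 + \frac{z \left(S + 6\right)}{4} = -6 + \frac{z \left(6 + S\right)}{4}$)
$v{\left(W,L \right)} = -6 - 93 W + \frac{9 L W}{2}$ ($v{\left(W,L \right)} = - 93 W + \left(-6 + \frac{3 W L}{2} + \frac{1}{4} \cdot 12 W L\right) = - 93 W + \left(-6 + \frac{3 L W}{2} + \frac{1}{4} \cdot 12 L W\right) = - 93 W + \left(-6 + \frac{3 L W}{2} + 3 L W\right) = - 93 W + \left(-6 + \frac{9 L W}{2}\right) = -6 - 93 W + \frac{9 L W}{2}$)
$\frac{15908}{22553} + \frac{\left(-11\right) \left(-65\right) - 32}{v{\left(129,-124 \right)}} = \frac{15908}{22553} + \frac{\left(-11\right) \left(-65\right) - 32}{-6 - 11997 + \frac{9}{2} \left(-124\right) 129} = 15908 \cdot \frac{1}{22553} + \frac{715 - 32}{-6 - 11997 - 71982} = \frac{15908}{22553} + \frac{683}{-83985} = \frac{15908}{22553} + 683 \left(- \frac{1}{83985}\right) = \frac{15908}{22553} - \frac{683}{83985} = \frac{1320629681}{1894113705}$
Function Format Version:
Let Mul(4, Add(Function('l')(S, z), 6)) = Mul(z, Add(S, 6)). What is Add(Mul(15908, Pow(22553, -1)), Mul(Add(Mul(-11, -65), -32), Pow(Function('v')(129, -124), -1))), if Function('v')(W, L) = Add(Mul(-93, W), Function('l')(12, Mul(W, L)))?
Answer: Rational(1320629681, 1894113705) ≈ 0.69723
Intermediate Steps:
Function('l')(S, z) = Add(-6, Mul(Rational(1, 4), z, Add(6, S))) (Function('l')(S, z) = Add(-6, Mul(Rational(1, 4), Mul(z, Add(S, 6)))) = Add(-6, Mul(Rational(1, 4), Mul(z, Add(6, S)))) = Add(-6, Mul(Rational(1, 4), z, Add(6, S))))
Function('v')(W, L) = Add(-6, Mul(-93, W), Mul(Rational(9, 2), L, W)) (Function('v')(W, L) = Add(Mul(-93, W), Add(-6, Mul(Rational(3, 2), Mul(W, L)), Mul(Rational(1, 4), 12, Mul(W, L)))) = Add(Mul(-93, W), Add(-6, Mul(Rational(3, 2), Mul(L, W)), Mul(Rational(1, 4), 12, Mul(L, W)))) = Add(Mul(-93, W), Add(-6, Mul(Rational(3, 2), L, W), Mul(3, L, W))) = Add(Mul(-93, W), Add(-6, Mul(Rational(9, 2), L, W))) = Add(-6, Mul(-93, W), Mul(Rational(9, 2), L, W)))
Add(Mul(15908, Pow(22553, -1)), Mul(Add(Mul(-11, -65), -32), Pow(Function('v')(129, -124), -1))) = Add(Mul(15908, Pow(22553, -1)), Mul(Add(Mul(-11, -65), -32), Pow(Add(-6, Mul(-93, 129), Mul(Rational(9, 2), -124, 129)), -1))) = Add(Mul(15908, Rational(1, 22553)), Mul(Add(715, -32), Pow(Add(-6, -11997, -71982), -1))) = Add(Rational(15908, 22553), Mul(683, Pow(-83985, -1))) = Add(Rational(15908, 22553), Mul(683, Rational(-1, 83985))) = Add(Rational(15908, 22553), Rational(-683, 83985)) = Rational(1320629681, 1894113705)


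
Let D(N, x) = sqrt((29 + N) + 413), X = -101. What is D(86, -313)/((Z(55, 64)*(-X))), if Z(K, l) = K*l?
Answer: sqrt(33)/88880 ≈ 6.4633e-5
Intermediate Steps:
D(N, x) = sqrt(442 + N)
D(86, -313)/((Z(55, 64)*(-X))) = sqrt(442 + 86)/(((55*64)*(-1*(-101)))) = sqrt(528)/((3520*101)) = (4*sqrt(33))/355520 = (4*sqrt(33))*(1/355520) = sqrt(33)/88880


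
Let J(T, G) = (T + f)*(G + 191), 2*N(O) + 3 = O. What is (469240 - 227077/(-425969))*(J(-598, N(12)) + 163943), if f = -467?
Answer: -17695346552072973/851938 ≈ -2.0771e+10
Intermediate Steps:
N(O) = -3/2 + O/2
J(T, G) = (-467 + T)*(191 + G) (J(T, G) = (T - 467)*(G + 191) = (-467 + T)*(191 + G))
(469240 - 227077/(-425969))*(J(-598, N(12)) + 163943) = (469240 - 227077/(-425969))*((-89197 - 467*(-3/2 + (1/2)*12) + 191*(-598) + (-3/2 + (1/2)*12)*(-598)) + 163943) = (469240 - 227077*(-1/425969))*((-89197 - 467*(-3/2 + 6) - 114218 + (-3/2 + 6)*(-598)) + 163943) = (469240 + 227077/425969)*((-89197 - 467*9/2 - 114218 + (9/2)*(-598)) + 163943) = 199881920637*((-89197 - 4203/2 - 114218 - 2691) + 163943)/425969 = 199881920637*(-416415/2 + 163943)/425969 = (199881920637/425969)*(-88529/2) = -17695346552072973/851938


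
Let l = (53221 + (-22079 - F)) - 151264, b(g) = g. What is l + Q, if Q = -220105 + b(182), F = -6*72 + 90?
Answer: -339703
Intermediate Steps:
F = -342 (F = -432 + 90 = -342)
l = -119780 (l = (53221 + (-22079 - 1*(-342))) - 151264 = (53221 + (-22079 + 342)) - 151264 = (53221 - 21737) - 151264 = 31484 - 151264 = -119780)
Q = -219923 (Q = -220105 + 182 = -219923)
l + Q = -119780 - 219923 = -339703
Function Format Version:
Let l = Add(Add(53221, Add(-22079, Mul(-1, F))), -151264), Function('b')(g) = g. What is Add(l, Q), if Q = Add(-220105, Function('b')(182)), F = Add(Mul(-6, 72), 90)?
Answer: -339703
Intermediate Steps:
F = -342 (F = Add(-432, 90) = -342)
l = -119780 (l = Add(Add(53221, Add(-22079, Mul(-1, -342))), -151264) = Add(Add(53221, Add(-22079, 342)), -151264) = Add(Add(53221, -21737), -151264) = Add(31484, -151264) = -119780)
Q = -219923 (Q = Add(-220105, 182) = -219923)
Add(l, Q) = Add(-119780, -219923) = -339703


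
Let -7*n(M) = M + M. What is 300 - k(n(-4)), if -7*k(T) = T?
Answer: 14708/49 ≈ 300.16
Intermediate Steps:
n(M) = -2*M/7 (n(M) = -(M + M)/7 = -2*M/7)
k(T) = -T/7
300 - k(n(-4)) = 300 - (-1)*(-2/7*(-4))/7 = 300 - (-1)*8/(7*7) = 300 - 1*(-8/49) = 300 + 8/49 = 14708/49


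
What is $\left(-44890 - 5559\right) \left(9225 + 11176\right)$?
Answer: $-1029210049$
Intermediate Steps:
$\left(-44890 - 5559\right) \left(9225 + 11176\right) = \left(-50449\right) 20401 = -1029210049$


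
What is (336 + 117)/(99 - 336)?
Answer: -151/79 ≈ -1.9114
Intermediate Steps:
(336 + 117)/(99 - 336) = 453/(-237) = 453*(-1/237) = -151/79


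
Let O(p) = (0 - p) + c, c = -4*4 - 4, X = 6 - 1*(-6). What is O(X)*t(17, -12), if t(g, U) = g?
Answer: -544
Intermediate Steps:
X = 12 (X = 6 + 6 = 12)
c = -20 (c = -16 - 4 = -20)
O(p) = -20 - p (O(p) = (0 - p) - 20 = -p - 20 = -20 - p)
O(X)*t(17, -12) = (-20 - 1*12)*17 = (-20 - 12)*17 = -32*17 = -544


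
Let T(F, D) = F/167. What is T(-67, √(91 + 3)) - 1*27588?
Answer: -4607263/167 ≈ -27588.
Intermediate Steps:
T(F, D) = F/167 (T(F, D) = F*(1/167) = F/167)
T(-67, √(91 + 3)) - 1*27588 = (1/167)*(-67) - 1*27588 = -67/167 - 27588 = -4607263/167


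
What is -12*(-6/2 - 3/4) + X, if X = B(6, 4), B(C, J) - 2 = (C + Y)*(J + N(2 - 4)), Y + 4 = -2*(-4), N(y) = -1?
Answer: 77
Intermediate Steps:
Y = 4 (Y = -4 - 2*(-4) = -4 + 8 = 4)
B(C, J) = 2 + (-1 + J)*(4 + C) (B(C, J) = 2 + (C + 4)*(J - 1) = 2 + (4 + C)*(-1 + J) = 2 + (-1 + J)*(4 + C))
X = 32 (X = -2 - 1*6 + 4*4 + 6*4 = -2 - 6 + 16 + 24 = 32)
-12*(-6/2 - 3/4) + X = -12*(-6/2 - 3/4) + 32 = -12*(-6*½ - 3*¼) + 32 = -12*(-3 - ¾) + 32 = -12*(-15/4) + 32 = 45 + 32 = 77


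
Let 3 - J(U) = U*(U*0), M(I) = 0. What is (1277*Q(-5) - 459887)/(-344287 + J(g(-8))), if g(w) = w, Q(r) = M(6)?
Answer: 459887/344284 ≈ 1.3358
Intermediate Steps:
Q(r) = 0
J(U) = 3 (J(U) = 3 - U*U*0 = 3 - U*0 = 3 - 1*0 = 3 + 0 = 3)
(1277*Q(-5) - 459887)/(-344287 + J(g(-8))) = (1277*0 - 459887)/(-344287 + 3) = (0 - 459887)/(-344284) = -459887*(-1/344284) = 459887/344284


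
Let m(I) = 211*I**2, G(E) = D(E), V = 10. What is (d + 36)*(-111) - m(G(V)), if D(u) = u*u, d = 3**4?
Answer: -2122987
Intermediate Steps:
d = 81
D(u) = u**2
G(E) = E**2
(d + 36)*(-111) - m(G(V)) = (81 + 36)*(-111) - 211*(10**2)**2 = 117*(-111) - 211*100**2 = -12987 - 211*10000 = -12987 - 1*2110000 = -12987 - 2110000 = -2122987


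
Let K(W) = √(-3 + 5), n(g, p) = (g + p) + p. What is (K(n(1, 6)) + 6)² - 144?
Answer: -106 + 12*√2 ≈ -89.029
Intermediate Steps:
n(g, p) = g + 2*p
K(W) = √2
(K(n(1, 6)) + 6)² - 144 = (√2 + 6)² - 144 = (6 + √2)² - 144 = -144 + (6 + √2)²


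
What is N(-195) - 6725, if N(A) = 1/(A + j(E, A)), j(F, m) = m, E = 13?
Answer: -2622751/390 ≈ -6725.0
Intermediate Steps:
N(A) = 1/(2*A) (N(A) = 1/(A + A) = 1/(2*A))
N(-195) - 6725 = (1/2)/(-195) - 6725 = (1/2)*(-1/195) - 6725 = -1/390 - 6725 = -2622751/390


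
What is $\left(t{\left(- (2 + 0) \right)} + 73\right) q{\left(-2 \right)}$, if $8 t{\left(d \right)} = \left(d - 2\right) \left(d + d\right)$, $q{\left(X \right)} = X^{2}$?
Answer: $300$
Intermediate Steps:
$t{\left(d \right)} = \frac{d \left(-2 + d\right)}{4}$ ($t{\left(d \right)} = \frac{\left(d - 2\right) \left(d + d\right)}{8} = \frac{\left(-2 + d\right) 2 d}{8} = \frac{2 d \left(-2 + d\right)}{8} = \frac{d \left(-2 + d\right)}{4}$)
$\left(t{\left(- (2 + 0) \right)} + 73\right) q{\left(-2 \right)} = \left(\frac{- (2 + 0) \left(-2 - \left(2 + 0\right)\right)}{4} + 73\right) \left(-2\right)^{2} = \left(\frac{\left(-1\right) 2 \left(-2 - 2\right)}{4} + 73\right) 4 = \left(\frac{1}{4} \left(-2\right) \left(-2 - 2\right) + 73\right) 4 = \left(\frac{1}{4} \left(-2\right) \left(-4\right) + 73\right) 4 = \left(2 + 73\right) 4 = 75 \cdot 4 = 300$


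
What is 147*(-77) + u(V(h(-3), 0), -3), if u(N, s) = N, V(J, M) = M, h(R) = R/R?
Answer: -11319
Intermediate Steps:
h(R) = 1
147*(-77) + u(V(h(-3), 0), -3) = 147*(-77) + 0 = -11319 + 0 = -11319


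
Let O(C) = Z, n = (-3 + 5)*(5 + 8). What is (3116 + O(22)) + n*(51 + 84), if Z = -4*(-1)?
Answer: 6630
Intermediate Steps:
n = 26 (n = 2*13 = 26)
Z = 4
O(C) = 4
(3116 + O(22)) + n*(51 + 84) = (3116 + 4) + 26*(51 + 84) = 3120 + 26*135 = 3120 + 3510 = 6630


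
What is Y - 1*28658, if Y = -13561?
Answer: -42219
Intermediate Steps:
Y - 1*28658 = -13561 - 1*28658 = -13561 - 28658 = -42219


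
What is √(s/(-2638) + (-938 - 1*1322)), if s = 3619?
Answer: I*√15736986362/2638 ≈ 47.554*I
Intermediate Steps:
√(s/(-2638) + (-938 - 1*1322)) = √(3619/(-2638) + (-938 - 1*1322)) = √(3619*(-1/2638) + (-938 - 1322)) = √(-3619/2638 - 2260) = √(-5965499/2638) = I*√15736986362/2638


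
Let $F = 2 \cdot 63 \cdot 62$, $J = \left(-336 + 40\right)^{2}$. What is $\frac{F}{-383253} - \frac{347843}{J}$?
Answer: $- \frac{1440820747}{361065536} \approx -3.9905$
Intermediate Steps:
$J = 87616$ ($J = \left(-296\right)^{2} = 87616$)
$F = 7812$ ($F = 126 \cdot 62 = 7812$)
$\frac{F}{-383253} - \frac{347843}{J} = \frac{7812}{-383253} - \frac{347843}{87616} = 7812 \left(- \frac{1}{383253}\right) - \frac{347843}{87616} = - \frac{84}{4121} - \frac{347843}{87616} = - \frac{1440820747}{361065536}$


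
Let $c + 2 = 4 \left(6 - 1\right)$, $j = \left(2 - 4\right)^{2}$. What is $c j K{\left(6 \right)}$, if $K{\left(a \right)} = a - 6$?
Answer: $0$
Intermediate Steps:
$K{\left(a \right)} = -6 + a$ ($K{\left(a \right)} = a - 6 = -6 + a$)
$j = 4$ ($j = \left(-2\right)^{2} = 4$)
$c = 18$ ($c = -2 + 4 \left(6 - 1\right) = -2 + 4 \cdot 5 = -2 + 20 = 18$)
$c j K{\left(6 \right)} = 18 \cdot 4 \left(-6 + 6\right) = 72 \cdot 0 = 0$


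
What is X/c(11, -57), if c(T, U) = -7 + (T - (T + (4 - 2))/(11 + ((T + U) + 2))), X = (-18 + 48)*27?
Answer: 5346/29 ≈ 184.34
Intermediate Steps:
X = 810 (X = 30*27 = 810)
c(T, U) = -7 + T - (2 + T)/(13 + T + U) (c(T, U) = -7 + (T - (T + 2)/(11 + (2 + T + U))) = -7 + (T - (2 + T)/(13 + T + U)) = -7 + T - (2 + T)/(13 + T + U))
X/c(11, -57) = 810/(((-93 + 11**2 - 7*(-57) + 5*11 + 11*(-57))/(13 + 11 - 57))) = 810/(((-93 + 121 + 399 + 55 - 627)/(-33))) = 810/((-1/33*(-145))) = 810/(145/33) = 810*(33/145) = 5346/29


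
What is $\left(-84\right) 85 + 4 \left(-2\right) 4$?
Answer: $-7172$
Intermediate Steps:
$\left(-84\right) 85 + 4 \left(-2\right) 4 = -7140 - 32 = -7172$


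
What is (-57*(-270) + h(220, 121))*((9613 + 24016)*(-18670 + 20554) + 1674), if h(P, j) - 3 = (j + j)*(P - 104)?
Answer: 2753886330150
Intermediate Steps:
h(P, j) = 3 + 2*j*(-104 + P) (h(P, j) = 3 + (j + j)*(P - 104) = 3 + (2*j)*(-104 + P) = 3 + 2*j*(-104 + P))
(-57*(-270) + h(220, 121))*((9613 + 24016)*(-18670 + 20554) + 1674) = (-57*(-270) + (3 - 208*121 + 2*220*121))*((9613 + 24016)*(-18670 + 20554) + 1674) = (15390 + (3 - 25168 + 53240))*(33629*1884 + 1674) = (15390 + 28075)*(63357036 + 1674) = 43465*63358710 = 2753886330150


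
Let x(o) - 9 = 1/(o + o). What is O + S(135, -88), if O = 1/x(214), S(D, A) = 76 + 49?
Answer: 482053/3853 ≈ 125.11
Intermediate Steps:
x(o) = 9 + 1/(2*o) (x(o) = 9 + 1/(o + o) = 9 + 1/(2*o))
S(D, A) = 125
O = 428/3853 (O = 1/(9 + (½)/214) = 1/(9 + (½)*(1/214)) = 1/(9 + 1/428) = 1/(3853/428) = 428/3853 ≈ 0.11108)
O + S(135, -88) = 428/3853 + 125 = 482053/3853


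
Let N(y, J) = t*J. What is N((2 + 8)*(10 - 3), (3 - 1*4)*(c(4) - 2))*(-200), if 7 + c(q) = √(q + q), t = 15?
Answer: -27000 + 6000*√2 ≈ -18515.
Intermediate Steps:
c(q) = -7 + √2*√q (c(q) = -7 + √(q + q) = -7 + √(2*q) = -7 + √2*√q)
N(y, J) = 15*J
N((2 + 8)*(10 - 3), (3 - 1*4)*(c(4) - 2))*(-200) = (15*((3 - 1*4)*((-7 + √2*√4) - 2)))*(-200) = (15*((3 - 4)*((-7 + √2*2) - 2)))*(-200) = (15*(-((-7 + 2*√2) - 2)))*(-200) = (15*(-(-9 + 2*√2)))*(-200) = (15*(9 - 2*√2))*(-200) = (135 - 30*√2)*(-200) = -27000 + 6000*√2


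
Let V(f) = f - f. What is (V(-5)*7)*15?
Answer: 0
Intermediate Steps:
V(f) = 0
(V(-5)*7)*15 = (0*7)*15 = 0*15 = 0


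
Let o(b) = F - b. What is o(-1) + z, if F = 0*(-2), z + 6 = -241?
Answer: -246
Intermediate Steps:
z = -247 (z = -6 - 241 = -247)
F = 0
o(b) = -b (o(b) = 0 - b = -b)
o(-1) + z = -1*(-1) - 247 = 1 - 247 = -246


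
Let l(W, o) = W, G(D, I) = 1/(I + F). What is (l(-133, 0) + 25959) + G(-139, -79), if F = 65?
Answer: 361563/14 ≈ 25826.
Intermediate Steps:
G(D, I) = 1/(65 + I) (G(D, I) = 1/(I + 65) = 1/(65 + I))
(l(-133, 0) + 25959) + G(-139, -79) = (-133 + 25959) + 1/(65 - 79) = 25826 + 1/(-14) = 25826 - 1/14 = 361563/14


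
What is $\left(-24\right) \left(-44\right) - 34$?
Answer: $1022$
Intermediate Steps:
$\left(-24\right) \left(-44\right) - 34 = 1056 - 34 = 1022$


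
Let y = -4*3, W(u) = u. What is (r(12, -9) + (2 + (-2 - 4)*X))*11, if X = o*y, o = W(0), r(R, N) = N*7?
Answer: -671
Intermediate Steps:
r(R, N) = 7*N
o = 0
y = -12
X = 0 (X = 0*(-12) = 0)
(r(12, -9) + (2 + (-2 - 4)*X))*11 = (7*(-9) + (2 + (-2 - 4)*0))*11 = (-63 + (2 - 6*0))*11 = (-63 + (2 + 0))*11 = (-63 + 2)*11 = -61*11 = -671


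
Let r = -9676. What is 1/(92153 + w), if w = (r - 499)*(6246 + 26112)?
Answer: -1/329150497 ≈ -3.0381e-9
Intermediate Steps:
w = -329242650 (w = (-9676 - 499)*(6246 + 26112) = -10175*32358 = -329242650)
1/(92153 + w) = 1/(92153 - 329242650) = 1/(-329150497) = -1/329150497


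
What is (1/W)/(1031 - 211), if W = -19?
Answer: -1/15580 ≈ -6.4185e-5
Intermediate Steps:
(1/W)/(1031 - 211) = (1/(-19))/(1031 - 211) = (1*(-1/19))/820 = -1/19*1/820 = -1/15580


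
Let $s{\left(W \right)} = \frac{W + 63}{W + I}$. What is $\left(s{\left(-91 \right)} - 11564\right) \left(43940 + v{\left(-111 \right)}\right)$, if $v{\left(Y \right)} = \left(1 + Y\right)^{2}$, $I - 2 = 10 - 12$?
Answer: $- \frac{8424381120}{13} \approx -6.4803 \cdot 10^{8}$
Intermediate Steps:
$I = 0$ ($I = 2 + \left(10 - 12\right) = 2 - 2 = 0$)
$s{\left(W \right)} = \frac{63 + W}{W}$ ($s{\left(W \right)} = \frac{W + 63}{W + 0} = \frac{63 + W}{W}$)
$\left(s{\left(-91 \right)} - 11564\right) \left(43940 + v{\left(-111 \right)}\right) = \left(\frac{63 - 91}{-91} - 11564\right) \left(43940 + \left(1 - 111\right)^{2}\right) = \left(\left(- \frac{1}{91}\right) \left(-28\right) - 11564\right) \left(43940 + \left(-110\right)^{2}\right) = \left(\frac{4}{13} - 11564\right) \left(43940 + 12100\right) = \left(- \frac{150328}{13}\right) 56040 = - \frac{8424381120}{13}$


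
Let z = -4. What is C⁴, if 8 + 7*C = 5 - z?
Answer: 1/2401 ≈ 0.00041649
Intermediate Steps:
C = ⅐ (C = -8/7 + (5 - 1*(-4))/7 = -8/7 + (5 + 4)/7 = -8/7 + (⅐)*9 = -8/7 + 9/7 = ⅐ ≈ 0.14286)
C⁴ = (⅐)⁴ = 1/2401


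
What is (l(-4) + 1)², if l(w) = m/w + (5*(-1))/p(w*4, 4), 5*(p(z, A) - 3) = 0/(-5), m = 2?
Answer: 49/36 ≈ 1.3611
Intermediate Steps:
p(z, A) = 3 (p(z, A) = 3 + (0/(-5))/5 = 3 + (0*(-⅕))/5 = 3 + (⅕)*0 = 3 + 0 = 3)
l(w) = -5/3 + 2/w (l(w) = 2/w + (5*(-1))/3 = 2/w - 5*⅓ = 2/w - 5/3 = -5/3 + 2/w)
(l(-4) + 1)² = ((-5/3 + 2/(-4)) + 1)² = ((-5/3 + 2*(-¼)) + 1)² = ((-5/3 - ½) + 1)² = (-13/6 + 1)² = (-7/6)² = 49/36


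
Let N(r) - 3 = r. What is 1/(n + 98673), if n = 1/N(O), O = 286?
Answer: 289/28516498 ≈ 1.0134e-5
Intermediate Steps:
N(r) = 3 + r
n = 1/289 (n = 1/(3 + 286) = 1/289 ≈ 0.0034602)
1/(n + 98673) = 1/(1/289 + 98673) = 1/(28516498/289) = 289/28516498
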